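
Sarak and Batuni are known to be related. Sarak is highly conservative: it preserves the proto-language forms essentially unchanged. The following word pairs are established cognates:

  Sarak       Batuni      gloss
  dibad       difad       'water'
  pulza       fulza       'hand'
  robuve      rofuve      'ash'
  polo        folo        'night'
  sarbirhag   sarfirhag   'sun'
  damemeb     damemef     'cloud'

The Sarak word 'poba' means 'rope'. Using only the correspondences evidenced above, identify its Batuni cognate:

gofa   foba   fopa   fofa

fofa

polo ~ folo — Sarak p corresponds to Batuni f word-initially before a back vowel.
dibad ~ difad — Sarak b corresponds to Batuni f between vowels (before a back vowel).
Applying these to Sarak 'poba':
  poba → foba   (p→f word-initially before a back vowel)
  foba → fofa   (b→f between vowels (before a back vowel))
So the Batuni cognate is 'fofa'.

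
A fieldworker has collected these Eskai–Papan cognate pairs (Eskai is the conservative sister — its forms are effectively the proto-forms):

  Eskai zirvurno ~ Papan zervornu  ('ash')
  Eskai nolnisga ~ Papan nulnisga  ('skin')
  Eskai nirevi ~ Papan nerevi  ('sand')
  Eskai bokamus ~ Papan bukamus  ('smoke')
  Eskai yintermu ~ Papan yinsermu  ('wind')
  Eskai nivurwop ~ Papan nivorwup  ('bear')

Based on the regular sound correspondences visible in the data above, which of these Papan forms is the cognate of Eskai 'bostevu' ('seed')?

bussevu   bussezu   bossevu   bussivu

nolnisga ~ nulnisga, bokamus ~ bukamus — Eskai o corresponds to Papan u after a consonant, before a consonant other than r, m, n, p, b, f, v.
yintermu ~ yinsermu — Eskai t corresponds to Papan s after a consonant, before a front vowel.
Applying these to Eskai 'bostevu':
  bostevu → bustevu   (o→u after a consonant, before a consonant other than r, m, n, p, b, f, v)
  bustevu → bussevu   (t→s after a consonant, before a front vowel)
So the Papan cognate is 'bussevu'.

bussevu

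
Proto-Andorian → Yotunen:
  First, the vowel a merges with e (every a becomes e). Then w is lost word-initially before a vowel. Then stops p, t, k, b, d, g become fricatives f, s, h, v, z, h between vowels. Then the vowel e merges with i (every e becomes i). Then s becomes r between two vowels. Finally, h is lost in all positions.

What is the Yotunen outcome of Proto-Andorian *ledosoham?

lizoroim

Yotunen: *ledosoham > ledosohem > lezosohem > lizosohim > lizorohim > lizoroim  (by vowel merger, intervocalic lenition, vowel merger, rhotacism, h-loss)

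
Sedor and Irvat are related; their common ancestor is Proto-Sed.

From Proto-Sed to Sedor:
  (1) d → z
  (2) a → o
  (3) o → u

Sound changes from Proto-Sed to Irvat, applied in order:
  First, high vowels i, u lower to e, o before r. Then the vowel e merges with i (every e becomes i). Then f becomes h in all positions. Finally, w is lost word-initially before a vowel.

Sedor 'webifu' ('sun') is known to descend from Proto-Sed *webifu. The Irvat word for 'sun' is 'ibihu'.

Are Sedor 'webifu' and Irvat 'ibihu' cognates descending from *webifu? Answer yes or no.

yes

Derive the expected Irvat reflex of *webifu:
Irvat: *webifu > wibifu > wibihu > ibihu  (by vowel merger, unconditioned shift, glide loss)
Irvat 'ibihu' matches the regular reflex exactly, so the pair is cognate.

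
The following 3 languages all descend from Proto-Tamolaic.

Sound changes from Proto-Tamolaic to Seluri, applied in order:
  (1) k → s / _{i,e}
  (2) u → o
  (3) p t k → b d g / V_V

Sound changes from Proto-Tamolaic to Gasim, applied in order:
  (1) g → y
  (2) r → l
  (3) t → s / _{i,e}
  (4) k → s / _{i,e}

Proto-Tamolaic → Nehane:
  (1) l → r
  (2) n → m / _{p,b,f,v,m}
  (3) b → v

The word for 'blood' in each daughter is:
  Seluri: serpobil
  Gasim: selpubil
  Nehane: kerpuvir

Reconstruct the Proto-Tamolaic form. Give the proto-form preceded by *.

*kerpubil

Position 3: Seluri has r, Gasim has l, Nehane has r. Seluri preserves r here (none of its changes turn any other segment into r), so the proto-segment is *r.
Position 6: Seluri has b, Gasim has b, Nehane has v. Gasim preserves b here (none of its changes turn any other segment into b), so the proto-segment is *b.
Position 5: Seluri has o, Gasim has u, Nehane has u. Gasim preserves u here (none of its changes turn any other segment into u), so the proto-segment is *u.
Continuing position by position gives *kerpubil; check it forward:
Seluri: *kerpubil
  kerpubil → serpubil   [palatalisation]
  serpubil → serpobil   [vowel merger]
  serpobil (rule 3 does not apply)
  giving Seluri serpobil.
Gasim: *kerpubil
  kerpubil (rule 1 does not apply)
  kerpubil → kelpubil   [unconditioned shift]
  kelpubil (rule 3 does not apply)
  kelpubil → selpubil   [palatalisation]
  giving Gasim selpubil.
Nehane: *kerpubil
  kerpubil → kerpubir   [unconditioned shift]
  kerpubir (rule 2 does not apply)
  kerpubir → kerpuvir   [unconditioned shift]
  giving Nehane kerpuvir.
Only *kerpubil yields all of Seluri serpobil, Gasim selpubil, Nehane kerpuvir.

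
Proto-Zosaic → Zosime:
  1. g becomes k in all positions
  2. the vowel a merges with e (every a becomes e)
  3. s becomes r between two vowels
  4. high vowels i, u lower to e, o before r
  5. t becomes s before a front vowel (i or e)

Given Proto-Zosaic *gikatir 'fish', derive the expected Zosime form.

Zosime: *gikatir
  gikatir → kikatir   [unconditioned shift]
  kikatir → kiketir   [vowel merger]
  kiketir (rule 3 does not apply)
  kiketir → kiketer   [pre-rhotic lowering]
  kiketer → kikeser   [palatalisation]
  giving Zosime kikeser.

kikeser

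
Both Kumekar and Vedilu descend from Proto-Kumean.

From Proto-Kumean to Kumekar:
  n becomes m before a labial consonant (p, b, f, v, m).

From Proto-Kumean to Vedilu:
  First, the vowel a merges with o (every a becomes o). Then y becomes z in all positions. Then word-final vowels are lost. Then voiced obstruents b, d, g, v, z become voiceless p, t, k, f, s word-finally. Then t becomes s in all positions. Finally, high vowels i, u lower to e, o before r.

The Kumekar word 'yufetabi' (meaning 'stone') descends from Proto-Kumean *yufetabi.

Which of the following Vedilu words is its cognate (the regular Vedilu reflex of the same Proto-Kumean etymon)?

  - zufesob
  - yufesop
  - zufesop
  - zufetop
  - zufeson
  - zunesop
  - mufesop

Vedilu: start from *yufetabi.
  rule 1 (vowel merger): yufetabi → yufetobi
  rule 2 (unconditioned shift): yufetobi → zufetobi
  rule 3 (apocope): zufetobi → zufetob
  rule 4 (final devoicing): zufetob → zufetop
  rule 5 (unconditioned shift): zufetop → zufesop
  rule 6: no change — zufesop
  ⇒ Vedilu zufesop
Only 'zufesop' matches the regular Vedilu development of *yufetabi.

zufesop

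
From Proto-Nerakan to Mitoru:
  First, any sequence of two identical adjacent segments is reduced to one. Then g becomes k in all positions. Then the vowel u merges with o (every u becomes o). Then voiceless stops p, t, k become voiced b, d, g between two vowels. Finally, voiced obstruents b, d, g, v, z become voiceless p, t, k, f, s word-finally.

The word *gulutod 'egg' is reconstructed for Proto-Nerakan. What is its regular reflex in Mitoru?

Mitoru: *gulutod > kulutod > kolotod > kolodod > kolodot  (by unconditioned shift, vowel merger, intervocalic voicing, final devoicing)

kolodot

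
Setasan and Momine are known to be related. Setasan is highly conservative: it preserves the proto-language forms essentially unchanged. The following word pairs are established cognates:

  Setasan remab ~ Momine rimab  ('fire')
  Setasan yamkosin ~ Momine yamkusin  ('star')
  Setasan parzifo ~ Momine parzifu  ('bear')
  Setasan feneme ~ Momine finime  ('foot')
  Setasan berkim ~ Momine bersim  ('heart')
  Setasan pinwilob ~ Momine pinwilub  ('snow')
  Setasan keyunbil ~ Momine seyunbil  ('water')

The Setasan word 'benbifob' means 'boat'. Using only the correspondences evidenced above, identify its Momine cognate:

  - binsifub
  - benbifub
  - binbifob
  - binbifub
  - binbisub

feneme ~ finime — Setasan e corresponds to Momine i after a consonant, before a nasal.
pinwilob ~ pinwilub — Setasan o corresponds to Momine u after a consonant, before a labial obstruent.
Applying these to Setasan 'benbifob':
  benbifob → binbifob   (e→i after a consonant, before a nasal)
  binbifob → binbifub   (o→u after a consonant, before a labial obstruent)
So the Momine cognate is 'binbifub'.

binbifub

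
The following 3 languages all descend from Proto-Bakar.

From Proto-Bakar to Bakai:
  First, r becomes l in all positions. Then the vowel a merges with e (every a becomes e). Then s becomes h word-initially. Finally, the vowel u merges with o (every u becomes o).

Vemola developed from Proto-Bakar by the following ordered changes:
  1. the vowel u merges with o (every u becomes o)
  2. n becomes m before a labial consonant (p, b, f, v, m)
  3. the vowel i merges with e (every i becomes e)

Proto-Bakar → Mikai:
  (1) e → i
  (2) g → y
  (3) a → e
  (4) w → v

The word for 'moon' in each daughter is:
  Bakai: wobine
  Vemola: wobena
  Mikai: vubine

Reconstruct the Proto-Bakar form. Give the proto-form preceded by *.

Position 6: Bakai has e, Vemola has a, Mikai has e. Vemola preserves a here (none of its changes turn any other segment into a), so the proto-segment is *a.
Position 4: Bakai has i, Vemola has e, Mikai has i. Bakai preserves i here (none of its changes turn any other segment into i), so the proto-segment is *i.
Verify the candidate proto-form against each daughter:
Bakai: start from *wubina.
  rule 1: no change — wubina
  rule 2 (vowel merger): wubina → wubine
  rule 3: no change — wubine
  rule 4 (vowel merger): wubine → wobine
  ⇒ Bakai wobine
Vemola: start from *wubina.
  rule 1 (vowel merger): wubina → wobina
  rule 2: no change — wobina
  rule 3 (vowel merger): wobina → wobena
  ⇒ Vemola wobena
Mikai: start from *wubina.
  rule 1: no change — wubina
  rule 2: no change — wubina
  rule 3 (vowel merger): wubina → wubine
  rule 4 (unconditioned shift): wubine → vubine
  ⇒ Mikai vubine
No other proto-form is consistent with every reflex, so the reconstruction is *wubina.

*wubina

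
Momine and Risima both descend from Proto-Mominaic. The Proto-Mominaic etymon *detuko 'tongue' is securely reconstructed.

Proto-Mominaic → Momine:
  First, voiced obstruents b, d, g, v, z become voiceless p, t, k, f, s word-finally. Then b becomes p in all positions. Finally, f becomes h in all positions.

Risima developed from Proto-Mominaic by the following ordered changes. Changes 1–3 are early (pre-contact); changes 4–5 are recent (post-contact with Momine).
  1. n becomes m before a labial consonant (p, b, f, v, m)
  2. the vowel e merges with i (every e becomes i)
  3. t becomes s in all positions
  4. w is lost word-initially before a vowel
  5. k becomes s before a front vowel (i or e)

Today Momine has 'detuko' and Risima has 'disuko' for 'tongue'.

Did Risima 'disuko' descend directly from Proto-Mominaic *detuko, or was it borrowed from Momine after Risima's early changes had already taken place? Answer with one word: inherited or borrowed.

If inherited, *detuko would pass through all of Risima's changes:
Risima: *detuko > dituko > disuko  (by vowel merger, unconditioned shift)
If borrowed from Momine 'detuko' after the early changes, it would undergo only the recent ones:
  rule 4 (glide loss): no change (detuko)
  rule 5 (palatalisation): no change (detuko)
  ⇒ as a loan: detuko
Risima 'disuko' matches the inherited outcome exactly, so it is an inherited cognate, not a loan.

inherited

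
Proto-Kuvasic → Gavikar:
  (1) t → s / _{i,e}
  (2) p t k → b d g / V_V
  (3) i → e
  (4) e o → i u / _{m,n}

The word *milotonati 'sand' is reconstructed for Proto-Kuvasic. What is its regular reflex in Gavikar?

Gavikar: *milotonati > milotonasi > milodonasi > melodonase > melodunase  (by palatalisation, intervocalic voicing, vowel merger, pre-nasal raising)

melodunase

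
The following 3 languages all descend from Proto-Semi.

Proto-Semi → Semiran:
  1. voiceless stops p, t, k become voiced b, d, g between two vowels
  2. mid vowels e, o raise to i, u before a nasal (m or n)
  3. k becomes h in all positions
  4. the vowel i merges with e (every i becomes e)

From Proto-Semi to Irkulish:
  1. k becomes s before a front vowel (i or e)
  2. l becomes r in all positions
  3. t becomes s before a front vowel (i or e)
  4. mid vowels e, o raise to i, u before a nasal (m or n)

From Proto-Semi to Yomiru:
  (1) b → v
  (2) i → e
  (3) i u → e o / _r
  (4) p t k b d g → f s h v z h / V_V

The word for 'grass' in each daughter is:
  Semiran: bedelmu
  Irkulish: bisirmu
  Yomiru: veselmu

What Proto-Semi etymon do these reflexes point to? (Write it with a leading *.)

*bitilmu

Position 3: Semiran has d, Irkulish has s, Yomiru has s. Taking the neighbouring segments as reconstructed: Semiran d could go back to *t or *d; Irkulish s could go back to *t or *k or *s; Yomiru s could go back to *t or *s — the one source consistent with every daughter is *t.
Position 4: Semiran has e, Irkulish has i, Yomiru has e. Taking the neighbouring segments as reconstructed: Semiran e could go back to *e or *i; Irkulish i can only go back to *i; Yomiru e could go back to *e or *i — the one source consistent with every daughter is *i.
Verify the candidate proto-form against each daughter:
Semiran: start from *bitilmu.
  rule 1 (intervocalic voicing): bitilmu → bidilmu
  rule 2: no change — bidilmu
  rule 3: no change — bidilmu
  rule 4 (vowel merger): bidilmu → bedelmu
  ⇒ Semiran bedelmu
Irkulish: *bitilmu > bitirmu > bisirmu  (by unconditioned shift, palatalisation)
Yomiru: start from *bitilmu.
  rule 1 (unconditioned shift): bitilmu → vitilmu
  rule 2 (vowel merger): vitilmu → vetelmu
  rule 3: no change — vetelmu
  rule 4 (intervocalic lenition): vetelmu → veselmu
  ⇒ Yomiru veselmu
No other proto-form is consistent with every reflex, so the reconstruction is *bitilmu.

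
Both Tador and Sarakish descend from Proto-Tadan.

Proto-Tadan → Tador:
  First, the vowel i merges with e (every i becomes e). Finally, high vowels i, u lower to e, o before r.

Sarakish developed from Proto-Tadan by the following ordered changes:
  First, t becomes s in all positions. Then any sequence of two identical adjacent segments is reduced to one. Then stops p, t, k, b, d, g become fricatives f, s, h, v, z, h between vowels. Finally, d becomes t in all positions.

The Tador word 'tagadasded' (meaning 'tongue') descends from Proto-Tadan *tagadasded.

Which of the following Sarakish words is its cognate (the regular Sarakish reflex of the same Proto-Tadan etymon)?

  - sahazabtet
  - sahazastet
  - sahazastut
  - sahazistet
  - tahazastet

sahazastet

Sarakish: start from *tagadasded.
  rule 1 (unconditioned shift): tagadasded → sagadasded
  rule 2: no change — sagadasded
  rule 3 (intervocalic lenition): sagadasded → sahazasded
  rule 4 (unconditioned shift): sahazasded → sahazastet
  ⇒ Sarakish sahazastet
The other candidates each miss or misapply at least one Sarakish change.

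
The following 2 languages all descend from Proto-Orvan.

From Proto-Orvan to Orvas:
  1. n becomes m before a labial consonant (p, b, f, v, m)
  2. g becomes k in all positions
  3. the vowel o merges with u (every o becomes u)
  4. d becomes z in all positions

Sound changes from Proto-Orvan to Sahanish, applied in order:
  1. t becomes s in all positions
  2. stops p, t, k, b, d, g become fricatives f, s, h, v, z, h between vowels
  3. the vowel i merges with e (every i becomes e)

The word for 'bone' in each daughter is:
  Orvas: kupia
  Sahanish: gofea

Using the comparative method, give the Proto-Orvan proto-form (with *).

*gopia

Position 1: Orvas has k, Sahanish has g. Sahanish preserves g here (none of its changes turn any other segment into g), so the proto-segment is *g.
Position 3: Orvas has p, Sahanish has f. Orvas preserves p here (none of its changes turn any other segment into p), so the proto-segment is *p.
Verify the candidate proto-form against each daughter:
Orvas: start from *gopia.
  rule 1: no change — gopia
  rule 2 (unconditioned shift): gopia → kopia
  rule 3 (vowel merger): kopia → kupia
  rule 4: no change — kupia
  ⇒ Orvas kupia
Sahanish: *gopia > gofia > gofea  (by intervocalic lenition, vowel merger)
*gopia is the unique common source.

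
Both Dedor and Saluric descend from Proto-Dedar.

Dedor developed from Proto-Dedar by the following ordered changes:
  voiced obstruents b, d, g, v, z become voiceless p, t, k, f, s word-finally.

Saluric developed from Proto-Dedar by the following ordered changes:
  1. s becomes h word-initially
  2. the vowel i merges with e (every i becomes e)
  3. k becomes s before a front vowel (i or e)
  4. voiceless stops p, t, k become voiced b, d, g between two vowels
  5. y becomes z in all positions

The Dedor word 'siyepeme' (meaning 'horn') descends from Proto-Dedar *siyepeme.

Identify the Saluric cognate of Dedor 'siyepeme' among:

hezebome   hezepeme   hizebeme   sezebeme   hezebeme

hezebeme

Saluric: *siyepeme
  siyepeme → hiyepeme   [debuccalisation]
  hiyepeme → heyepeme   [vowel merger]
  heyepeme (rule 3 does not apply)
  heyepeme → heyebeme   [intervocalic voicing]
  heyebeme → hezebeme   [unconditioned shift]
  giving Saluric hezebeme.
The other candidates each miss or misapply at least one Saluric change.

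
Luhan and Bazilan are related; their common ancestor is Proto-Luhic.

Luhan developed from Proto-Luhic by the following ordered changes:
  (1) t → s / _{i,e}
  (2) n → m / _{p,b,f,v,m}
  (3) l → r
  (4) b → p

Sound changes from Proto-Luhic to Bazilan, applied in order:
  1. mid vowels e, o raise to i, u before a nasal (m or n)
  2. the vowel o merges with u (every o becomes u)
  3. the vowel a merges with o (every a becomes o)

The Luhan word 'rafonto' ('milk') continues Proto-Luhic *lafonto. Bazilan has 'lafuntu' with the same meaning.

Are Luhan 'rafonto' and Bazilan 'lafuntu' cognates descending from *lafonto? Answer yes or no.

Derive the expected Bazilan reflex of *lafonto:
Bazilan: start from *lafonto.
  rule 1 (pre-nasal raising): lafonto → lafunto
  rule 2 (vowel merger): lafunto → lafuntu
  rule 3 (vowel merger): lafuntu → lofuntu
  ⇒ Bazilan lofuntu
The regular Bazilan reflex would be 'lofuntu', but the attested form is 'lafuntu'. The correspondence is irregular, so they are not cognates (the Bazilan form has a different source).

no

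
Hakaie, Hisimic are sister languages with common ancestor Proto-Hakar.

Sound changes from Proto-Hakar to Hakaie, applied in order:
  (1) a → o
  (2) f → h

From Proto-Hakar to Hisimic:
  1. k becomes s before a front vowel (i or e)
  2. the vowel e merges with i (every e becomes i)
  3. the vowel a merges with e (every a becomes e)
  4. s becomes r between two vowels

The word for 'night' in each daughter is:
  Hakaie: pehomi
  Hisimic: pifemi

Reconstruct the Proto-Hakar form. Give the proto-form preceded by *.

*pefami

Position 2: Hakaie has e, Hisimic has i. Hakaie preserves e here (none of its changes turn any other segment into e), so the proto-segment is *e.
Position 3: Hakaie has h, Hisimic has f. Hisimic preserves f here (none of its changes turn any other segment into f), so the proto-segment is *f.
Position 4: Hakaie has o, Hisimic has e. In Hisimic, e can only continue *a, so the proto-segment is *a.
The remaining positions agree across the daughters. Check the candidate against every language:
Hakaie: *pefami > pefomi > pehomi  (by vowel merger, unconditioned shift)
Hisimic: start from *pefami.
  rule 1: no change — pefami
  rule 2 (vowel merger): pefami → pifami
  rule 3 (vowel merger): pifami → pifemi
  rule 4: no change — pifemi
  ⇒ Hisimic pifemi
Only *pefami yields all of Hakaie pehomi, Hisimic pifemi.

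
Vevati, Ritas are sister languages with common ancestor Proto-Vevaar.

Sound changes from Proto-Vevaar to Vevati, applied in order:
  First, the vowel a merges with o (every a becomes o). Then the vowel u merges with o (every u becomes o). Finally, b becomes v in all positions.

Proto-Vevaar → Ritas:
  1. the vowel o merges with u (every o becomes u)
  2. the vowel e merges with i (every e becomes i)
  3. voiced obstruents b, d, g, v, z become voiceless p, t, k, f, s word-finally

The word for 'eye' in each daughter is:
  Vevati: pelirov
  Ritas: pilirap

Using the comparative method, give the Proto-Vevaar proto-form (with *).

*pelirab

Position 7: Vevati has v, Ritas has p. Taking the neighbouring segments as reconstructed: Vevati v could go back to *b or *v; Ritas p could go back to *p or *b — the one source consistent with every daughter is *b.
Position 2: Vevati has e, Ritas has i. Vevati preserves e here (none of its changes turn any other segment into e), so the proto-segment is *e.
Verify the candidate proto-form against each daughter:
Vevati: *pelirab
  pelirab → pelirob   [vowel merger]
  pelirob (rule 2 does not apply)
  pelirob → pelirov   [unconditioned shift]
  giving Vevati pelirov.
Ritas: *pelirab
  pelirab (rule 1 does not apply)
  pelirab → pilirab   [vowel merger]
  pilirab → pilirap   [final devoicing]
  giving Ritas pilirap.
Only *pelirab yields all of Vevati pelirov, Ritas pilirap.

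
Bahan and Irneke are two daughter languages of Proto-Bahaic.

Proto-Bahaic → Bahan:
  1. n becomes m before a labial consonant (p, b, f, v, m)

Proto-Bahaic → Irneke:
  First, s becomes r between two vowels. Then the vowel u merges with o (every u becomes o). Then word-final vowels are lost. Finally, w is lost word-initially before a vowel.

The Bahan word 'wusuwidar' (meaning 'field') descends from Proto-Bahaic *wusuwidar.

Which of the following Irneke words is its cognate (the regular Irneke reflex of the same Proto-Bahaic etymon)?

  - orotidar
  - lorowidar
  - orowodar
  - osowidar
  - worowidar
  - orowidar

Irneke: *wusuwidar > wuruwidar > worowidar > orowidar  (by rhotacism, vowel merger, glide loss)
Among the options, 'orowidar' alone shows every Irneke change applied in order.

orowidar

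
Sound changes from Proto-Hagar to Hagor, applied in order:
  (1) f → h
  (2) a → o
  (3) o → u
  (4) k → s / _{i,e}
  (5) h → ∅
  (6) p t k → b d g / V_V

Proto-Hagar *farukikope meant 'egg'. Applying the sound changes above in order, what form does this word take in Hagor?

urusigube

Hagor: *farukikope > harukikope > horukikope > hurukikupe > hurusikupe > urusikupe > urusigube  (by unconditioned shift, vowel merger, vowel merger, palatalisation, h-loss, intervocalic voicing)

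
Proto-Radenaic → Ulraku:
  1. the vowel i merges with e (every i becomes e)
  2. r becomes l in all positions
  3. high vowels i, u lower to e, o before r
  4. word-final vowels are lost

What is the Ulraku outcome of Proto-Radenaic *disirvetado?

Ulraku: *disirvetado > deservetado > deselvetado > deselvetad  (by vowel merger, unconditioned shift, apocope)

deselvetad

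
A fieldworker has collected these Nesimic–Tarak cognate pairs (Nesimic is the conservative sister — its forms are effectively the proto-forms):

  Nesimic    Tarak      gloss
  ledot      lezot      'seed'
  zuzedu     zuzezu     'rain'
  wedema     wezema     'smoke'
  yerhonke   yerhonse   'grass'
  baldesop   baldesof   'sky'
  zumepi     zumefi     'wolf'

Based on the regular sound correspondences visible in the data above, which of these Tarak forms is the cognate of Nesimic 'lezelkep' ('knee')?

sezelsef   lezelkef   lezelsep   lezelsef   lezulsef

lezelsef

yerhonke ~ yerhonse — Nesimic k corresponds to Tarak s after a consonant, before a front vowel.
baldesop ~ baldesof — Nesimic p corresponds to Tarak f word-finally.
Applying these to Nesimic 'lezelkep':
  lezelkep → lezelsep   (k→s after a consonant, before a front vowel)
  lezelsep → lezelsef   (p→f word-finally)
So the Tarak cognate is 'lezelsef'.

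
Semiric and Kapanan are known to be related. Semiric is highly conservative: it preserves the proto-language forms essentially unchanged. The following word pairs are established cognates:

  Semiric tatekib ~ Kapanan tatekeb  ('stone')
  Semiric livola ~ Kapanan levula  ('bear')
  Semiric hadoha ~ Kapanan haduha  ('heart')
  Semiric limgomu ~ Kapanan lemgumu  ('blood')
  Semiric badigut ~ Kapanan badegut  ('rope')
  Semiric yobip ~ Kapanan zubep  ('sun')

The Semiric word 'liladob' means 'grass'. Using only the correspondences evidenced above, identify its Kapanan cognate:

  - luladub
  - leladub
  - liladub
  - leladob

badigut ~ badegut — Semiric i corresponds to Kapanan e after a consonant, before a consonant other than r, m, n, p, b, f, v.
yobip ~ zubep — Semiric o corresponds to Kapanan u after a consonant, before a labial obstruent.
Applying these to Semiric 'liladob':
  liladob → leladob   (i→e after a consonant, before a consonant other than r, m, n, p, b, f, v)
  leladob → leladub   (o→u after a consonant, before a labial obstruent)
So the Kapanan cognate is 'leladub'.

leladub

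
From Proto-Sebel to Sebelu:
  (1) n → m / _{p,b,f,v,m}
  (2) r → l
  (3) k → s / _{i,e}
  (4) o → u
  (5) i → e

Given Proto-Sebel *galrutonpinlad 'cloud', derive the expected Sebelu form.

gallutumpenlad

Sebelu: *galrutonpinlad > galrutompinlad > gallutompinlad > gallutumpinlad > gallutumpenlad  (by nasal place assimilation, unconditioned shift, vowel merger, vowel merger)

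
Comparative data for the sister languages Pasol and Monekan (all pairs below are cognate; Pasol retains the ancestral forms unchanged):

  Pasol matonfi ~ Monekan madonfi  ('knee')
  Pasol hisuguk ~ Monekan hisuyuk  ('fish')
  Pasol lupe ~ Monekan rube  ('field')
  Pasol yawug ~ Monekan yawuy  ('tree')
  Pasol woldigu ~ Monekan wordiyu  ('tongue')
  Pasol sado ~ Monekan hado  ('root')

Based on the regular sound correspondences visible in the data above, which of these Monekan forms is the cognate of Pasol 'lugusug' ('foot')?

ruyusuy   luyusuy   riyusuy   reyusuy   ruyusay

ruyusuy

lupe ~ rube — Pasol l corresponds to Monekan r word-initially before a back vowel.
hisuguk ~ hisuyuk, woldigu ~ wordiyu — Pasol g corresponds to Monekan y between vowels (before a back vowel).
yawug ~ yawuy — Pasol g corresponds to Monekan y word-finally.
Applying these to Pasol 'lugusug':
  lugusug → rugusug   (l→r word-initially before a back vowel)
  rugusug → ruyusug   (g→y between vowels (before a back vowel))
  ruyusug → ruyusuy   (g→y word-finally)
So the Monekan cognate is 'ruyusuy'.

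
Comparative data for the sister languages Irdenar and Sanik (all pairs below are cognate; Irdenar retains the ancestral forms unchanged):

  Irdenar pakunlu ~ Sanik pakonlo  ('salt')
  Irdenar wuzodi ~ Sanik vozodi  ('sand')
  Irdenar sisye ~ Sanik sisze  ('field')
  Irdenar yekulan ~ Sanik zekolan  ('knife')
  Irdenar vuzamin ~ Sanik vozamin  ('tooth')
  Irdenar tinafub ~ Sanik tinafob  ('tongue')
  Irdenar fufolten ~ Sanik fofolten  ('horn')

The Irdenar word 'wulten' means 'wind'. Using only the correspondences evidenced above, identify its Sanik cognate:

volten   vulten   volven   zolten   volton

volten

wuzodi ~ vozodi — Irdenar w corresponds to Sanik v word-initially before a back vowel.
wuzodi ~ vozodi, yekulan ~ zekolan — Irdenar u corresponds to Sanik o after a consonant, before a consonant other than r, m, n, p, b, f, v.
Applying these to Irdenar 'wulten':
  wulten → vulten   (w→v word-initially before a back vowel)
  vulten → volten   (u→o after a consonant, before a consonant other than r, m, n, p, b, f, v)
So the Sanik cognate is 'volten'.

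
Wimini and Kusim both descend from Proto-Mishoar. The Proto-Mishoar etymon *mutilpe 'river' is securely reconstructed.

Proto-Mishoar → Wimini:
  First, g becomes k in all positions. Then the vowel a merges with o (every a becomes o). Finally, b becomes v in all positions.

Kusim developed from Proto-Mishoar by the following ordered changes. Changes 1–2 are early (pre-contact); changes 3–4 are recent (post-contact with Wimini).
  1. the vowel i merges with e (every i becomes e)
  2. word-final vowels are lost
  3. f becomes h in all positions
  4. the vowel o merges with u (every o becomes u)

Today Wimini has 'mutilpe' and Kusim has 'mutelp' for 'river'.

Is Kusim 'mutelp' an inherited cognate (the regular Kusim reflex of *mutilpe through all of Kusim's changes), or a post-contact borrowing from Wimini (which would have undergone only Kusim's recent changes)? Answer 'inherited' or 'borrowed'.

inherited

If inherited, *mutilpe would pass through all of Kusim's changes:
Kusim: *mutilpe
  mutilpe → mutelpe   [vowel merger]
  mutelpe → mutelp   [apocope]
  mutelp (rule 3 does not apply)
  mutelp (rule 4 does not apply)
  giving Kusim mutelp.
If borrowed from Wimini 'mutilpe' after the early changes, it would undergo only the recent ones:
  rule 3 (unconditioned shift): no change (mutilpe)
  rule 4 (vowel merger): no change (mutilpe)
  ⇒ as a loan: mutilpe
Kusim 'mutelp' matches the inherited outcome exactly, so it is an inherited cognate, not a loan.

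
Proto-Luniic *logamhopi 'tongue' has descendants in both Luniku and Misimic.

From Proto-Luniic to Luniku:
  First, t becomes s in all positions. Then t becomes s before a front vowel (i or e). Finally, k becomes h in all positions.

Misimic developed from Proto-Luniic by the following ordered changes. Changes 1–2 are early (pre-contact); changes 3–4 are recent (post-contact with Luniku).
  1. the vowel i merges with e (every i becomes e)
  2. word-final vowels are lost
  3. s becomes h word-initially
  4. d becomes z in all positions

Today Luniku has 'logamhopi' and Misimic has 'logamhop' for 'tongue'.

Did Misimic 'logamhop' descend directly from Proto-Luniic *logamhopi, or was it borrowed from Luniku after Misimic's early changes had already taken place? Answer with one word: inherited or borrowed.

If inherited, *logamhopi would pass through all of Misimic's changes:
Misimic: *logamhopi
  logamhopi → logamhope   [vowel merger]
  logamhope → logamhop   [apocope]
  logamhop (rule 3 does not apply)
  logamhop (rule 4 does not apply)
  giving Misimic logamhop.
If borrowed from Luniku 'logamhopi' after the early changes, it would undergo only the recent ones:
  rule 3 (debuccalisation): no change (logamhopi)
  rule 4 (unconditioned shift): no change (logamhopi)
  ⇒ as a loan: logamhopi
Misimic 'logamhop' matches the inherited outcome exactly, so it is an inherited cognate, not a loan.

inherited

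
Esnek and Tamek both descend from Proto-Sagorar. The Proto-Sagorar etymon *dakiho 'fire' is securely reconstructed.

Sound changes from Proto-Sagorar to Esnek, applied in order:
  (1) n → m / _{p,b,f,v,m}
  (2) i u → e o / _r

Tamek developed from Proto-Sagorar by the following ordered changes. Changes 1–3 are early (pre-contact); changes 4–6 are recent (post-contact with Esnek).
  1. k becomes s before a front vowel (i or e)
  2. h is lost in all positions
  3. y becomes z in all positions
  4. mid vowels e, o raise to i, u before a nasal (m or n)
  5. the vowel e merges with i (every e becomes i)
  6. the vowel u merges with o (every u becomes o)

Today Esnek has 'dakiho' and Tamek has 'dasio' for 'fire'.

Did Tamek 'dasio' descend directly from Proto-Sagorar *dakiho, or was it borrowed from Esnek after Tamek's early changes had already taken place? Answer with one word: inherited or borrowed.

inherited

If inherited, *dakiho would pass through all of Tamek's changes:
Tamek: start from *dakiho.
  rule 1 (palatalisation): dakiho → dasiho
  rule 2 (h-loss): dasiho → dasio
  rule 3: no change — dasio
  rule 4: no change — dasio
  rule 5: no change — dasio
  rule 6: no change — dasio
  ⇒ Tamek dasio
If borrowed from Esnek 'dakiho' after the early changes, it would undergo only the recent ones:
  rule 4 (pre-nasal raising): no change (dakiho)
  rule 5 (vowel merger): no change (dakiho)
  rule 6 (vowel merger): no change (dakiho)
  ⇒ as a loan: dakiho
Tamek 'dasio' matches the inherited outcome exactly, so it is an inherited cognate, not a loan.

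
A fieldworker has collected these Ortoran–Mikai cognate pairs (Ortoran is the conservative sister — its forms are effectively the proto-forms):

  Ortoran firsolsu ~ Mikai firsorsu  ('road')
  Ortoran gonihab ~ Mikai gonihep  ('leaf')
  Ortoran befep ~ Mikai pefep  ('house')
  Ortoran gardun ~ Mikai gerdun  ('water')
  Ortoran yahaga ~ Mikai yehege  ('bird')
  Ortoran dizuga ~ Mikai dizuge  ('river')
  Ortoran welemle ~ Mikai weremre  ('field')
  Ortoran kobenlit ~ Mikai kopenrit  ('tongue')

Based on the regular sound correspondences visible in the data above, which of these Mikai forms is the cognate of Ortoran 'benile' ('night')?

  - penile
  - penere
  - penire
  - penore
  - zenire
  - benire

befep ~ pefep — Ortoran b corresponds to Mikai p word-initially before a front vowel.
welemle ~ weremre — Ortoran l corresponds to Mikai r between vowels (before a front vowel).
Applying these to Ortoran 'benile':
  benile → penile   (b→p word-initially before a front vowel)
  penile → penire   (l→r between vowels (before a front vowel))
So the Mikai cognate is 'penire'.

penire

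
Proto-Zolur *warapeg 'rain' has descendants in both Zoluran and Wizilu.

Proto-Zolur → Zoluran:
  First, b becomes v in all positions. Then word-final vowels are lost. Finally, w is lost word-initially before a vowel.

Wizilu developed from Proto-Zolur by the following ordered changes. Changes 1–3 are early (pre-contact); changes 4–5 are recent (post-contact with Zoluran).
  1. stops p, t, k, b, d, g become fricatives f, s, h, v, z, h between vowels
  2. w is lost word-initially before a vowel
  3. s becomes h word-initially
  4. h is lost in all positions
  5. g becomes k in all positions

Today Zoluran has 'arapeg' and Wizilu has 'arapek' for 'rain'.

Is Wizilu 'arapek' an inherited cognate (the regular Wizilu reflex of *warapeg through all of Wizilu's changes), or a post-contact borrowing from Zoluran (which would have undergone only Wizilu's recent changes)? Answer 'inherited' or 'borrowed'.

If inherited, *warapeg would pass through all of Wizilu's changes:
Wizilu: *warapeg
  warapeg → warafeg   [intervocalic lenition]
  warafeg → arafeg   [glide loss]
  arafeg (rule 3 does not apply)
  arafeg (rule 4 does not apply)
  arafeg → arafek   [unconditioned shift]
  giving Wizilu arafek.
If borrowed from Zoluran 'arapeg' after the early changes, it would undergo only the recent ones:
  rule 4 (h-loss): no change (arapeg)
  rule 5 (unconditioned shift): arapeg → arapek
  ⇒ as a loan: arapek
Wizilu 'arapek' matches the loan outcome 'arapek', not the inherited 'arafek' — it skipped the early Wizilu changes, so it was borrowed from Zoluran.

borrowed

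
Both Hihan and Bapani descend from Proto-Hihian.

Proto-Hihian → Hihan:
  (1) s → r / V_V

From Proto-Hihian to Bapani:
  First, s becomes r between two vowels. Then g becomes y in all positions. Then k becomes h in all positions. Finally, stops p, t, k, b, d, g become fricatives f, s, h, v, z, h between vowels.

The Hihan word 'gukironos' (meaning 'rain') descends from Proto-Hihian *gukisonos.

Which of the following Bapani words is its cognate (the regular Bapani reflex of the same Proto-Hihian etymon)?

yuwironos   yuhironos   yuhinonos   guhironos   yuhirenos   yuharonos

yuhironos

Bapani: *gukisonos > gukironos > yukironos > yuhironos  (by rhotacism, unconditioned shift, unconditioned shift)
The other candidates each miss or misapply at least one Bapani change.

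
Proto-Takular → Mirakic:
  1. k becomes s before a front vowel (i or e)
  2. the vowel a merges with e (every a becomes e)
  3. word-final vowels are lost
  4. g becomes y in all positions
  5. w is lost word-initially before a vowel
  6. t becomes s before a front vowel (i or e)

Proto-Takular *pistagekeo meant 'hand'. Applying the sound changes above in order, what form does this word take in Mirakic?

pisseyese

Mirakic: start from *pistagekeo.
  rule 1 (palatalisation): pistagekeo → pistageseo
  rule 2 (vowel merger): pistageseo → pistegeseo
  rule 3 (apocope): pistegeseo → pistegese
  rule 4 (unconditioned shift): pistegese → pisteyese
  rule 5: no change — pisteyese
  rule 6 (palatalisation): pisteyese → pisseyese
  ⇒ Mirakic pisseyese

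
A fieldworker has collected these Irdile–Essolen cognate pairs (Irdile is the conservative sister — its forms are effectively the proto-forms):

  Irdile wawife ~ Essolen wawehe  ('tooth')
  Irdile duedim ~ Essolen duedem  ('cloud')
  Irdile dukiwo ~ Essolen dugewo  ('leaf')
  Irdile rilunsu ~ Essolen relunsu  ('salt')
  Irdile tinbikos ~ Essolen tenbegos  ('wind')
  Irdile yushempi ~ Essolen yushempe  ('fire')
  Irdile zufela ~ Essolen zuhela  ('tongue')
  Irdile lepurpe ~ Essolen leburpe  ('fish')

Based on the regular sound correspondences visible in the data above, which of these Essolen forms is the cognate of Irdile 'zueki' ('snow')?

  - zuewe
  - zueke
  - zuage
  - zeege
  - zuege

zuege

dukiwo ~ dugewo — Irdile k corresponds to Essolen g between vowels (before a front vowel).
yushempi ~ yushempe — Irdile i corresponds to Essolen e word-finally.
Applying these to Irdile 'zueki':
  zueki → zuegi   (k→g between vowels (before a front vowel))
  zuegi → zuege   (i→e word-finally)
So the Essolen cognate is 'zuege'.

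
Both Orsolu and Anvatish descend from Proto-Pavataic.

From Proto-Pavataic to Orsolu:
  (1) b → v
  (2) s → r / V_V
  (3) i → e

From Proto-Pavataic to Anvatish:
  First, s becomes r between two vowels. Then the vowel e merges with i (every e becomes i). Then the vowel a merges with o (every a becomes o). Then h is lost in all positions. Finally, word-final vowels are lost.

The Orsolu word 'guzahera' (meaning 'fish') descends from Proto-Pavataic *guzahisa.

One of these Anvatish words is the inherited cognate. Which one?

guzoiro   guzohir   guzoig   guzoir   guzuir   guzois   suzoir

Anvatish: *guzahisa > guzahira > guzohiro > guzoiro > guzoir  (by rhotacism, vowel merger, h-loss, apocope)

guzoir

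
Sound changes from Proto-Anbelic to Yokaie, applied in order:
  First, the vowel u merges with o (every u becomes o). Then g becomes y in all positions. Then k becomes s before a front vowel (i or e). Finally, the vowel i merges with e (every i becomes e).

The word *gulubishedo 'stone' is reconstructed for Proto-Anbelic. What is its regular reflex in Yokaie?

Yokaie: start from *gulubishedo.
  rule 1 (vowel merger): gulubishedo → golobishedo
  rule 2 (unconditioned shift): golobishedo → yolobishedo
  rule 3: no change — yolobishedo
  rule 4 (vowel merger): yolobishedo → yolobeshedo
  ⇒ Yokaie yolobeshedo

yolobeshedo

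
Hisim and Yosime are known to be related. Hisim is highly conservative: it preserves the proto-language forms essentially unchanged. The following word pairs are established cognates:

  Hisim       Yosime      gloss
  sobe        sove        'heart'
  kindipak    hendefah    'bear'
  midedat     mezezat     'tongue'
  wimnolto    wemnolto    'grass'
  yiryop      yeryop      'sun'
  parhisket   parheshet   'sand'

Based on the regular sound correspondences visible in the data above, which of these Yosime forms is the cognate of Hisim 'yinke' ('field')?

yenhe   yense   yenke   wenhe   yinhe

kindipak ~ hendefah — Hisim i corresponds to Yosime e after a consonant, before a nasal.
parhisket ~ parheshet — Hisim k corresponds to Yosime h after a consonant, before a front vowel.
Applying these to Hisim 'yinke':
  yinke → yenke   (i→e after a consonant, before a nasal)
  yenke → yenhe   (k→h after a consonant, before a front vowel)
So the Yosime cognate is 'yenhe'.

yenhe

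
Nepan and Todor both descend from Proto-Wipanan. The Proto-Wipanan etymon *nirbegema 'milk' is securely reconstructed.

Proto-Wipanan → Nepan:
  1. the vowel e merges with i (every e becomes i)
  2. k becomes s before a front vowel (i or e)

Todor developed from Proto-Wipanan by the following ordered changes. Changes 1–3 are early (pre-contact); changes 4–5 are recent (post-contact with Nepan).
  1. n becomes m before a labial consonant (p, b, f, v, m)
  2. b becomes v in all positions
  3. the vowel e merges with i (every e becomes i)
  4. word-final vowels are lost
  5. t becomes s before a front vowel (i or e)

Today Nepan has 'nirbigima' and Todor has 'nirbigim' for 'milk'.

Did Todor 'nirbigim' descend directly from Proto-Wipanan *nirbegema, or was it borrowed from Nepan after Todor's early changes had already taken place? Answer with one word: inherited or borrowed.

borrowed

If inherited, *nirbegema would pass through all of Todor's changes:
Todor: start from *nirbegema.
  rule 1: no change — nirbegema
  rule 2 (unconditioned shift): nirbegema → nirvegema
  rule 3 (vowel merger): nirvegema → nirvigima
  rule 4 (apocope): nirvigima → nirvigim
  rule 5: no change — nirvigim
  ⇒ Todor nirvigim
If borrowed from Nepan 'nirbigima' after the early changes, it would undergo only the recent ones:
  rule 4 (apocope): nirbigima → nirbigim
  rule 5 (palatalisation): no change (nirbigim)
  ⇒ as a loan: nirbigim
Todor 'nirbigim' matches the loan outcome 'nirbigim', not the inherited 'nirvigim' — it skipped the early Todor changes, so it was borrowed from Nepan.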